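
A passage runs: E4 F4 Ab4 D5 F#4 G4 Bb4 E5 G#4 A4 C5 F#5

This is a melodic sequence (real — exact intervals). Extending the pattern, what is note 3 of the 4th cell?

D5

With 4-note cells, note 3 of each statement runs Ab4, Bb4, C5.
From C5, up a 2nd gives D5.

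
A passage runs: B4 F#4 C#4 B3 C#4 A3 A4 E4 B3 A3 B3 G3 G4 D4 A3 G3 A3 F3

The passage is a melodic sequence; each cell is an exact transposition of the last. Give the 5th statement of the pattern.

Taking 6-note groups, the heads are B4, A4, G4: the pattern moves down a 2nd.
Extending down a 2nd: F4 → Eb4.
Statement 5 starts on Eb4 and keeps the same exact contour: Eb4 Bb3 F3 Eb3 F3 Db3.

Eb4 Bb3 F3 Eb3 F3 Db3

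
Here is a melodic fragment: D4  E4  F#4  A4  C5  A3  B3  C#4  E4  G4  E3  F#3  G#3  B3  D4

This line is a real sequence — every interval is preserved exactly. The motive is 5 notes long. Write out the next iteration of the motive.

B2 C#3 D#3 F#3 A3

With a 5-note motive the entries are D4, A3, E3, each down a 4th from the previous.
Statement 4 starts on B2 and keeps the same exact contour: B2 C#3 D#3 F#3 A3.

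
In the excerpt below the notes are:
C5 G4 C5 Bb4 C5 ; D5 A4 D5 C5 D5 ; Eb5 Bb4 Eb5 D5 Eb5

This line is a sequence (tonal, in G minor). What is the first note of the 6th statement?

A5

Unit = 5 notes; the statements start on C5, D5, Eb5, moving up a 2nd each time.
Extending the heads up a 2nd: F5 → G5 → A5.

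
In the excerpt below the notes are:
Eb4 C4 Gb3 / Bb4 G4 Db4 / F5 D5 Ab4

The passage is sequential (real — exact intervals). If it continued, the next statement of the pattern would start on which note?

C6

With a 3-note motive the entries are Eb4, Bb4, F5, each up a 5th from the previous.
The next head, up a 5th from F5, is C6.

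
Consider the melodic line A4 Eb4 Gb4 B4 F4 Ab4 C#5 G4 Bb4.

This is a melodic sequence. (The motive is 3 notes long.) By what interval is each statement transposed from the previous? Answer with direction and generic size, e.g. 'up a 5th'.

With a 3-note motive the entries are A4, B4, C#5, each up a 2nd from the previous.
From A4 to B4: up a 2nd.

up a 2nd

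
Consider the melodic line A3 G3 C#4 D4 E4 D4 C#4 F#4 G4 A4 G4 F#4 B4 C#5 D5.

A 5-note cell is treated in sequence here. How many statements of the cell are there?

15 notes in groups of 5 gives 15/5 = 3 statements.
Starts: A3, D4, G4 — each up a 4th.

3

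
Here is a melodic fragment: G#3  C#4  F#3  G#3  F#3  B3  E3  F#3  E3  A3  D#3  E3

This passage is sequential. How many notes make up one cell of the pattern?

4

Try groups of 4 (3 cells in 12 notes):
G#3 C#4 F#3 G#3 | F#3 B3 E3 F#3 | E3 A3 D#3 E3
Every group is a transposition down a 2nd of the one before; no shorter unit works.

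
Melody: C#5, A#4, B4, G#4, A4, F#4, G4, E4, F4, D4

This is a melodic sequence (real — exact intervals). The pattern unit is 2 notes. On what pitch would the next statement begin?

Eb4

Taking 2-note groups, the heads are C#5, B4, A4, G4, F4: the pattern moves down a 2nd.
The next head, down a 2nd from F4, is Eb4.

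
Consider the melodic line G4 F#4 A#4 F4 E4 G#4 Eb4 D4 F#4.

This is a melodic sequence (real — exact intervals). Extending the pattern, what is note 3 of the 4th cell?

The unit is 3 notes. Position-3 pitches of the 3 shown cells: A#4, G#4, F#4.
Each moves down a 2nd; the next is E4.

E4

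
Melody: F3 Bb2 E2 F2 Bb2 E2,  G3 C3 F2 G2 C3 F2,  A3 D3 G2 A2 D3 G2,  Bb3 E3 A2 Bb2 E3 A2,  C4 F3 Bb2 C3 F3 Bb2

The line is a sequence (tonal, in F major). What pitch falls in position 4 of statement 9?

With 6-note cells, note 4 of each statement runs F2, G2, A2, Bb2, C3.
Carrying that up a 2nd forward: D3 → E3 → F3 → G3.

G3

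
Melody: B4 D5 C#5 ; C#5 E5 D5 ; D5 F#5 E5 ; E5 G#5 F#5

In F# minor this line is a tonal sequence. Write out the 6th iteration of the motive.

G#5 B5 A5

The 3-note cells begin on B4, C#5, D5, E5 — each up a 2nd from the last.
Extending up a 2nd: F#5 → G#5.
From G#5 the diatonic shape gives G#5 B5 A5.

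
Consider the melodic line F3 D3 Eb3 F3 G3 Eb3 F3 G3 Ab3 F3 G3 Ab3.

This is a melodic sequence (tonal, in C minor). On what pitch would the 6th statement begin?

Unit = 4 notes; the statements start on F3, G3, Ab3, moving up a 2nd each time.
Extending the heads up a 2nd: Bb3 → C4 → D4.

D4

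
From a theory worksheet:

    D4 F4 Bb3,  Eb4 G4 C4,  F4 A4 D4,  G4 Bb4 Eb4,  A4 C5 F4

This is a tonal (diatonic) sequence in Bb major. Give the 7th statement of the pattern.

C5 Eb5 A4

Taking 3-note groups, the heads are D4, Eb4, F4, G4, A4: the pattern moves up a 2nd.
Extending up a 2nd: Bb4 → C5.
Statement 7 starts on C5 and keeps the same diatonic contour: C5 Eb5 A4.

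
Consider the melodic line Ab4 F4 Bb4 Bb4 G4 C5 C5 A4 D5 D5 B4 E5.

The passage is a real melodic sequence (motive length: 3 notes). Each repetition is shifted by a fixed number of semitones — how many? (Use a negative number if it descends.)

2

The 3-note cells begin on Ab4, Bb4, C5, D5 — each up a 2nd from the last.
Ab4→Bb4 is 70 − 68 = 2 semitones.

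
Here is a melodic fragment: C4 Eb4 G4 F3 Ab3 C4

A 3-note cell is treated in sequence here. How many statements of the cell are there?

2

6 notes in groups of 3 gives 6/3 = 2 statements.
Starts: C4, F3 — each down a 5th.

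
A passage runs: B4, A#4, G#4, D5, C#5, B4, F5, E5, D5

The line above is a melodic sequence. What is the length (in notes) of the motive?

3

There are 9 notes; a 3-note unit gives 3 cells:
B4 A#4 G#4 | D5 C#5 B4 | F5 E5 D5
Each cell is the previous one up a 3rd — so the unit is 3 notes.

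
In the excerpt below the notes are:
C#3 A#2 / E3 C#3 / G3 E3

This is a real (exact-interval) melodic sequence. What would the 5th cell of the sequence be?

With a 2-note motive the entries are C#3, E3, G3, each up a 3rd from the previous.
Extending up a 3rd: Bb3 → Db4.
From Db4 the exact shape gives Db4 Bb3.

Db4 Bb3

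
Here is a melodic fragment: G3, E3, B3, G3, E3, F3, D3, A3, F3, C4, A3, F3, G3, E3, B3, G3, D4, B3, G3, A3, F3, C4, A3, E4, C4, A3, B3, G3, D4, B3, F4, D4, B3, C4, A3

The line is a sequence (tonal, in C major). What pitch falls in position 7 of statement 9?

E4

Grouping in 7s, the 7th note of each cell is D3, E3, F3, G3, A3.
Carrying that up a 2nd forward: B3 → C4 → D4 → E4.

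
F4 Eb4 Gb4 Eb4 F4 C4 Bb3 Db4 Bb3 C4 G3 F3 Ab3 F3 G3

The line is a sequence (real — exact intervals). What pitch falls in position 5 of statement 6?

With 5-note cells, note 5 of each statement runs F4, C4, G3.
Each moves down a 4th. Continuing: D3 → A2 → E2.

E2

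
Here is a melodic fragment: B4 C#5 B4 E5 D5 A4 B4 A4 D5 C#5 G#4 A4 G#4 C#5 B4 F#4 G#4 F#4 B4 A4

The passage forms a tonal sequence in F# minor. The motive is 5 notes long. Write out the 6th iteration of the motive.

Unit = 5 notes; the statements start on B4, A4, G#4, F#4, moving down a 2nd each time.
Continuing the starts: E4 → D4.
Statement 6 starts on D4 and keeps the same diatonic contour: D4 E4 D4 G#4 F#4.

D4 E4 D4 G#4 F#4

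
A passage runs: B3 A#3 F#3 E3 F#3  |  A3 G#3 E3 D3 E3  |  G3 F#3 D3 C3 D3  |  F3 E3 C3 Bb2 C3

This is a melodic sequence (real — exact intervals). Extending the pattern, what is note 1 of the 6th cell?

Db3

With 5-note cells, note 1 of each statement runs B3, A3, G3, F3.
Carrying that down a 2nd forward: Eb3 → Db3.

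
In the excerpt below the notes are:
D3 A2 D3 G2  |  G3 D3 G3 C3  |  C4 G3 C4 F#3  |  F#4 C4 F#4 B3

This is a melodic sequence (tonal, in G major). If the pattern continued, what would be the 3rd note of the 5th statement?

B4

The unit is 4 notes. Position-3 pitches of the 4 shown cells: D3, G3, C4, F#4.
From F#4, up a 4th gives B4.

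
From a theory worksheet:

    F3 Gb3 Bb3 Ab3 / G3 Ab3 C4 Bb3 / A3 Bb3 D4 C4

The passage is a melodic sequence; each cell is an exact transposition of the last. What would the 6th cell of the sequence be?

D#4 E4 G#4 F#4

The 4-note cells begin on F3, G3, A3 — each up a 2nd from the last.
Continuing the starts: B3 → C#4 → D#4.
So cell 6 is D#4 E4 G#4 F#4.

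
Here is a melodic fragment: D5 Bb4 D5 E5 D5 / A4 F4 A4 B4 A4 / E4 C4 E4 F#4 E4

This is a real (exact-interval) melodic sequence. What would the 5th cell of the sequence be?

F#3 D3 F#3 G#3 F#3

Unit = 5 notes; the statements start on D5, A4, E4, moving down a 4th each time.
Continuing the starts: B3 → F#3.
From F#3 the exact shape gives F#3 D3 F#3 G#3 F#3.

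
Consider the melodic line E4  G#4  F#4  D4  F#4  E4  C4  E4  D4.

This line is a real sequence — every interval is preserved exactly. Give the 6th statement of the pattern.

Gb3 Bb3 Ab3

Unit = 3 notes; the statements start on E4, D4, C4, moving down a 2nd each time.
Extending down a 2nd: Bb3 → Ab3 → Gb3.
Statement 6 starts on Gb3 and keeps the same exact contour: Gb3 Bb3 Ab3.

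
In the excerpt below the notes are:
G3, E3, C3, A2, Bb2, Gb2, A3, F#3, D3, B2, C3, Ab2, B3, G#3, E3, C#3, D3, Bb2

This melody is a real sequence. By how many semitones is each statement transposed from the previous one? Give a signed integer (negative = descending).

2

With a 6-note motive the entries are G3, A3, B3, each up a 2nd from the previous.
Counting half-steps from G3 to A3: 2.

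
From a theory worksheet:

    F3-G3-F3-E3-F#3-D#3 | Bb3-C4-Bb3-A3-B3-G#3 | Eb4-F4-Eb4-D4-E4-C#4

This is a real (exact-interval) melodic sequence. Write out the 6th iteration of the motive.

Unit = 6 notes; the statements start on F3, Bb3, Eb4, moving up a 4th each time.
Extending up a 4th: Ab4 → Db5 → Gb5.
Statement 6 starts on Gb5 and keeps the same exact contour: Gb5 Ab5 Gb5 F5 G5 E5.

Gb5 Ab5 Gb5 F5 G5 E5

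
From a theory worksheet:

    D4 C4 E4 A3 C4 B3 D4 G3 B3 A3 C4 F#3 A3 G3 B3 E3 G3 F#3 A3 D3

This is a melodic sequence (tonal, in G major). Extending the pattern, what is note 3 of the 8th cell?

Grouping in 4s, the 3rd note of each cell is E4, D4, C4, B3, A3.
Carrying that down a 2nd forward: G3 → F#3 → E3.

E3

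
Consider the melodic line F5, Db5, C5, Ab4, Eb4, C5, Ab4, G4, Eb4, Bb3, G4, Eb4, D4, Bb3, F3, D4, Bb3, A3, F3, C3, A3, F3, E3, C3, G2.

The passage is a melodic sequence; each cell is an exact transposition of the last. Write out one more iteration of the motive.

Unit = 5 notes; the statements start on F5, C5, G4, D4, A3, moving down a 4th each time.
Statement 6 starts on E3 and keeps the same exact contour: E3 C3 B2 G2 D2.

E3 C3 B2 G2 D2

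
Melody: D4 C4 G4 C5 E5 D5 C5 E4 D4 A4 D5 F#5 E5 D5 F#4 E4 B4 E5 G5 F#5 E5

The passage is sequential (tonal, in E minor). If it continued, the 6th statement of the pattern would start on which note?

B4

Taking 7-note groups, the heads are D4, E4, F#4: the pattern moves up a 2nd.
Extending the heads up a 2nd: G4 → A4 → B4.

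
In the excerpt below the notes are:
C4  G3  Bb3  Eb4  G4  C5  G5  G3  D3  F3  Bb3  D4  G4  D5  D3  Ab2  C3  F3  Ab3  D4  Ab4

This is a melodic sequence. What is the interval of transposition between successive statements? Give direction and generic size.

down a 4th

Unit = 7 notes; the statements start on C4, G3, D3, moving down a 4th each time.
From C4 to G3: down a 4th.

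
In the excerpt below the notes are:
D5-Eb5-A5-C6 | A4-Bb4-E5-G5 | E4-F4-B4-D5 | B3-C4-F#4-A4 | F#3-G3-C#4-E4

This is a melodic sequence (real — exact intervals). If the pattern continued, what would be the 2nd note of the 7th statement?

Grouping in 4s, the 2nd note of each cell is Eb5, Bb4, F4, C4, G3.
Each moves down a 4th. Continuing: D3 → A2.

A2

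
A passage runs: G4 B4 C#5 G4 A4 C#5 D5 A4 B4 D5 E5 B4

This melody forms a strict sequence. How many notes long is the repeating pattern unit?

4

Try groups of 4 (3 cells in 12 notes):
G4 B4 C#5 G4 | A4 C#5 D5 A4 | B4 D5 E5 B4
That's a consistent up a 2nd shift per cell, and no other grouping gives one.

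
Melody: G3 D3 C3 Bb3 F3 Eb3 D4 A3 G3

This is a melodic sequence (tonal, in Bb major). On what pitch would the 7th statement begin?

Unit = 3 notes; the statements start on G3, Bb3, D4, moving up a 3rd each time.
Continuing: F4 → A4 → C5 → Eb5. Statement 7 starts on Eb5.

Eb5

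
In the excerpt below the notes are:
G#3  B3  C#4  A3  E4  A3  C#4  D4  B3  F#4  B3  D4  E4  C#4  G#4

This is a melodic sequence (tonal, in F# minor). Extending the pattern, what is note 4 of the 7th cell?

Grouping in 5s, the 4th note of each cell is A3, B3, C#4.
Extending up a 2nd: D4 → E4 → F#4 → G#4.

G#4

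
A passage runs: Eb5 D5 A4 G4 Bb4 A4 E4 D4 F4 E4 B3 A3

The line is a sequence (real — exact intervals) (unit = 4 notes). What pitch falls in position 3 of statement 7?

With 4-note cells, note 3 of each statement runs A4, E4, B3.
Extending down a 4th: F#3 → C#3 → G#2 → D#2.

D#2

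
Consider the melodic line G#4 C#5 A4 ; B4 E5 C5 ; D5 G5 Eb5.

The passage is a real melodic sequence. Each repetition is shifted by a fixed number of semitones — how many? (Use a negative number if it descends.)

3

With a 3-note motive the entries are G#4, B4, D5, each up a 3rd from the previous.
Counting half-steps from G#4 to B4: 3.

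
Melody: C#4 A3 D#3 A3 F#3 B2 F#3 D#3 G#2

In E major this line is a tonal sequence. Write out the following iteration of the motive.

With a 3-note motive the entries are C#4, A3, F#3, each down a 3rd from the previous.
Statement 4 starts on D#3 and keeps the same diatonic contour: D#3 B2 E2.

D#3 B2 E2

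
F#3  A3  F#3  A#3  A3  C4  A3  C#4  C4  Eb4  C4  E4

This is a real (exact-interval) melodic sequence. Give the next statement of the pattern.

Eb4 Gb4 Eb4 G4

Unit = 4 notes; the statements start on F#3, A3, C4, moving up a 3rd each time.
From Eb4 the exact shape gives Eb4 Gb4 Eb4 G4.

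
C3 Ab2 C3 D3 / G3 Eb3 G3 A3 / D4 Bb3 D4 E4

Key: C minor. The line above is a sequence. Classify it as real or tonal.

Each cell has the same semitone pattern (-4, 4, 2) — intervals are preserved exactly.
And A3 lies outside C minor, so the sequence is real rather than tonal.

real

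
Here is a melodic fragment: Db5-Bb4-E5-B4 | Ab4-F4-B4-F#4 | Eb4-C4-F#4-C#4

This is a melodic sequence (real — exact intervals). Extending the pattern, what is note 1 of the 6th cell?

C3

With 4-note cells, note 1 of each statement runs Db5, Ab4, Eb4.
Carrying that down a 4th forward: Bb3 → F3 → C3.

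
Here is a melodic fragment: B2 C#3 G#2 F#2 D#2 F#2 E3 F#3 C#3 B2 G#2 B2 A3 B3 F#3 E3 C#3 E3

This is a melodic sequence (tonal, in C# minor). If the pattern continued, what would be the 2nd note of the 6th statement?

D#5

With 6-note cells, note 2 of each statement runs C#3, F#3, B3.
Each moves up a 4th. Continuing: E4 → A4 → D#5.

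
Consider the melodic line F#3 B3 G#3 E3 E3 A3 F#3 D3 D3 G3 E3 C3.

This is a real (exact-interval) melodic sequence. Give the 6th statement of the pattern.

The 4-note cells begin on F#3, E3, D3 — each down a 2nd from the last.
Continuing the starts: C3 → Bb2 → Ab2.
Statement 6 starts on Ab2 and keeps the same exact contour: Ab2 Db3 Bb2 Gb2.

Ab2 Db3 Bb2 Gb2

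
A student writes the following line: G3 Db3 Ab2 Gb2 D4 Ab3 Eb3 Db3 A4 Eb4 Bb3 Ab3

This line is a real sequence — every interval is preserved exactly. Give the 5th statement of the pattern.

With a 4-note motive the entries are G3, D4, A4, each up a 5th from the previous.
Continuing the starts: E5 → B5.
Statement 5 starts on B5 and keeps the same exact contour: B5 F5 C5 Bb4.

B5 F5 C5 Bb4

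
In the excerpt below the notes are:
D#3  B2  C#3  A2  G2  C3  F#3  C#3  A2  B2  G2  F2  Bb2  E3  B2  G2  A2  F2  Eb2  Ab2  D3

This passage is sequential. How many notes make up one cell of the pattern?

21 notes total. Splitting into 3 groups of 7:
D#3 B2 C#3 A2 G2 C3 F#3 | C#3 A2 B2 G2 F2 Bb2 E3 | B2 G2 A2 F2 Eb2 Ab2 D3
Each cell is the previous one down a 2nd — so the unit is 7 notes.

7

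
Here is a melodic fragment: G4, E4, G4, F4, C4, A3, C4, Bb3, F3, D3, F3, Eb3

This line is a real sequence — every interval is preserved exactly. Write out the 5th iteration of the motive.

The 4-note cells begin on G4, C4, F3 — each down a 5th from the last.
Extending down a 5th: Bb2 → Eb2.
So cell 5 is Eb2 C2 Eb2 Db2.

Eb2 C2 Eb2 Db2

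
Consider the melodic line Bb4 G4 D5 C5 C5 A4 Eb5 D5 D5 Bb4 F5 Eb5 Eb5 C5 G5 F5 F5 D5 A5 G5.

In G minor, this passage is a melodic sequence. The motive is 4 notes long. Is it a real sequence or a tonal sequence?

tonal

Every note is diatonic to G minor.
Cell 1 has +7 semitones from note 2 to 3, but cell 2 has +6 — the interval quality changes while the contour stays the same, which is the hallmark of a tonal sequence.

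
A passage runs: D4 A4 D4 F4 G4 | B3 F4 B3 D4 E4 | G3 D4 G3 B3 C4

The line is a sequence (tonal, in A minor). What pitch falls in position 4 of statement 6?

C3

Grouping in 5s, the 4th note of each cell is F4, D4, B3.
Each moves down a 3rd. Continuing: G3 → E3 → C3.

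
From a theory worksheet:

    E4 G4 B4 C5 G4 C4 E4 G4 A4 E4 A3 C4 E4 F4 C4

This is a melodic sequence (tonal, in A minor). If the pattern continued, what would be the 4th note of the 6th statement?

G3

Grouping in 5s, the 4th note of each cell is C5, A4, F4.
Extending down a 3rd: D4 → B3 → G3.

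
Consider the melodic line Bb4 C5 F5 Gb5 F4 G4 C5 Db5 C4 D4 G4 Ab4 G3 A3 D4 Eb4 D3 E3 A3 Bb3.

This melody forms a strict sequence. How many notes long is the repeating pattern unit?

There are 20 notes; a 4-note unit gives 5 cells:
Bb4 C5 F5 Gb5 | F4 G4 C5 Db5 | C4 D4 G4 Ab4 | G3 A3 D4 Eb4 | D3 E3 A3 Bb3
That's a consistent down a 4th shift per cell, and no other grouping gives one.

4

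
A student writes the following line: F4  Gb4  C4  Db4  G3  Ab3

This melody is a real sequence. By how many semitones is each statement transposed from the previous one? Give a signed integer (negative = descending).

-5

With a 2-note motive the entries are F4, C4, G3, each down a 4th from the previous.
Counting half-steps from F4 to C4: -5.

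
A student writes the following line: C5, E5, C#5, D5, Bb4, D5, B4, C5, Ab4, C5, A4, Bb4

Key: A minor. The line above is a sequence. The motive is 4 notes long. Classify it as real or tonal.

real

Each cell has the same semitone pattern (4, -3, 1) — intervals are preserved exactly.
And C#5 lies outside A minor, so the sequence is real rather than tonal.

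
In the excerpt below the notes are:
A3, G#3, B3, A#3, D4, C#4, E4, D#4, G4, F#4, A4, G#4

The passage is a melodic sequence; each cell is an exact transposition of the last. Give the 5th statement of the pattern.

F5 E5 G5 F#5

The 4-note cells begin on A3, D4, G4 — each up a 4th from the last.
Extending up a 4th: C5 → F5.
Statement 5 starts on F5 and keeps the same exact contour: F5 E5 G5 F#5.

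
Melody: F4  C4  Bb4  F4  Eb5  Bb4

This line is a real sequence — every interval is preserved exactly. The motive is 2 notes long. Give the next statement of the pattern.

Unit = 2 notes; the statements start on F4, Bb4, Eb5, moving up a 4th each time.
From Ab5 the exact shape gives Ab5 Eb5.

Ab5 Eb5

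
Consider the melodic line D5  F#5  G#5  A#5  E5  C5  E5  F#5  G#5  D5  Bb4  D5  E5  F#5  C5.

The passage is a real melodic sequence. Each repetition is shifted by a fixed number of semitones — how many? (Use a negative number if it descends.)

With a 5-note motive the entries are D5, C5, Bb4, each down a 2nd from the previous.
D5 to C5 spans -2 semitones.

-2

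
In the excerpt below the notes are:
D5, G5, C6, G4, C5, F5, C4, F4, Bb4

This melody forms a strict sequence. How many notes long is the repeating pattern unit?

3

Try groups of 3 (3 cells in 9 notes):
D5 G5 C6 | G4 C5 F5 | C4 F4 Bb4
Every group is a transposition down a 5th of the one before; no shorter unit works.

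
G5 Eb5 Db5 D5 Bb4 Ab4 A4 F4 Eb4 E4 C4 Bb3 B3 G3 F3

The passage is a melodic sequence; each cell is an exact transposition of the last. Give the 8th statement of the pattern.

Taking 3-note groups, the heads are G5, D5, A4, E4, B3: the pattern moves down a 4th.
Extending down a 4th: F#3 → C#3 → G#2.
So cell 8 is G#2 E2 D2.

G#2 E2 D2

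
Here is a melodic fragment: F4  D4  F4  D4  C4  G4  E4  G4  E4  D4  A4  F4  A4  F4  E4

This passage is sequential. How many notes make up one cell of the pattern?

15 notes total. Splitting into 3 groups of 5:
F4 D4 F4 D4 C4 | G4 E4 G4 E4 D4 | A4 F4 A4 F4 E4
Every group is a transposition up a 2nd of the one before; no shorter unit works.

5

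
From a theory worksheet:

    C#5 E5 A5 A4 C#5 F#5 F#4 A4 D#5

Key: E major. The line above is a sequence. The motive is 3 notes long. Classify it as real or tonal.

tonal

Every note is diatonic to E major.
Cell 1 has +3 semitones from note 1 to 2, but cell 2 has +4 — the interval quality changes while the contour stays the same, which is the hallmark of a tonal sequence.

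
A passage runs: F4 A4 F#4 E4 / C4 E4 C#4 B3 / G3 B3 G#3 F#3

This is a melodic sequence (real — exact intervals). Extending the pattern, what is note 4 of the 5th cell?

With 4-note cells, note 4 of each statement runs E4, B3, F#3.
Extending down a 4th: C#3 → G#2.

G#2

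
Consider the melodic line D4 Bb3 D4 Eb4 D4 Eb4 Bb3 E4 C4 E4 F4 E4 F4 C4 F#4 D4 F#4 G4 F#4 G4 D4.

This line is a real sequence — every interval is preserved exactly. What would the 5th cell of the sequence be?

A#4 F#4 A#4 B4 A#4 B4 F#4

The 7-note cells begin on D4, E4, F#4 — each up a 2nd from the last.
Continuing the starts: G#4 → A#4.
From A#4 the exact shape gives A#4 F#4 A#4 B4 A#4 B4 F#4.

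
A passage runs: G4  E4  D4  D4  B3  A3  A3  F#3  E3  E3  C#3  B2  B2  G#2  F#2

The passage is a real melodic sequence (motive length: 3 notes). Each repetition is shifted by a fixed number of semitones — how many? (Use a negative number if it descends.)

-5

Unit = 3 notes; the statements start on G4, D4, A3, E3, B2, moving down a 4th each time.
G4 to D4 spans -5 semitones.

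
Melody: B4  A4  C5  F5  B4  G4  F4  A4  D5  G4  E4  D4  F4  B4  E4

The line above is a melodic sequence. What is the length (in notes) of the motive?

5

There are 15 notes; a 5-note unit gives 3 cells:
B4 A4 C5 F5 B4 | G4 F4 A4 D5 G4 | E4 D4 F4 B4 E4
That's a consistent down a 3rd shift per cell, and no other grouping gives one.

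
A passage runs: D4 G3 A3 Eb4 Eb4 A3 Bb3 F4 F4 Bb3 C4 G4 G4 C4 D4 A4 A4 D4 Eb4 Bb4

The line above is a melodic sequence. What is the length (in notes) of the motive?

4

Try groups of 4 (5 cells in 20 notes):
D4 G3 A3 Eb4 | Eb4 A3 Bb3 F4 | F4 Bb3 C4 G4 | G4 C4 D4 A4 | A4 D4 Eb4 Bb4
Every group is a transposition up a 2nd of the one before; no shorter unit works.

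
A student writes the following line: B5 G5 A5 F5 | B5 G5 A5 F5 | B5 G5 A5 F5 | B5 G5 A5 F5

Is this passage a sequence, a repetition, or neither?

Each 4-note cell is identical (B5 G5 A5 F5), restated at the same pitch.

repetition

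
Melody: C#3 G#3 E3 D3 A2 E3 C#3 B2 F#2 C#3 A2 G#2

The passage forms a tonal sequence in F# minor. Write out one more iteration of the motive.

The 4-note cells begin on C#3, A2, F#2 — each down a 3rd from the last.
So cell 4 is D2 A2 F#2 E2.

D2 A2 F#2 E2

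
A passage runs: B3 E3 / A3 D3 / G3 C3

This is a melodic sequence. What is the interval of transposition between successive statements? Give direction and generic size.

The 2-note cells begin on B3, A3, G3 — each down a 2nd from the last.
From B3 to A3: down a 2nd.

down a 2nd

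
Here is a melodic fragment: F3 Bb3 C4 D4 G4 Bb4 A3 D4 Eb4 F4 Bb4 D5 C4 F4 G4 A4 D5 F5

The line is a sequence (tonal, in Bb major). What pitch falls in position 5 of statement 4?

Grouping in 6s, the 5th note of each cell is G4, Bb4, D5.
From D5, up a 3rd gives F5.

F5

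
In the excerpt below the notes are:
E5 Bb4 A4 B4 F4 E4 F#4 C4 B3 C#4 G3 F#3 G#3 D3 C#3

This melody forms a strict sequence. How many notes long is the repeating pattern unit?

There are 15 notes; a 3-note unit gives 5 cells:
E5 Bb4 A4 | B4 F4 E4 | F#4 C4 B3 | C#4 G3 F#3 | G#3 D3 C#3
Every group is a transposition down a 4th of the one before; no shorter unit works.

3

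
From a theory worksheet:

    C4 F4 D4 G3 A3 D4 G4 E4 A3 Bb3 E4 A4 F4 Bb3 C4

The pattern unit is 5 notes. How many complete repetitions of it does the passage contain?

15 notes in groups of 5 gives 15/5 = 3 statements.
Starts: C4, D4, E4 — each up a 2nd.

3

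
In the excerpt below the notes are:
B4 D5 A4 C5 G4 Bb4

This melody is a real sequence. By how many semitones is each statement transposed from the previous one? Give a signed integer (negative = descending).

The 2-note cells begin on B4, A4, G4 — each down a 2nd from the last.
Counting half-steps from B4 to A4: -2.

-2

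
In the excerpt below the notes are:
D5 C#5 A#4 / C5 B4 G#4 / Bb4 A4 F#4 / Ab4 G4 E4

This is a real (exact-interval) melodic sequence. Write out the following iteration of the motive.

With a 3-note motive the entries are D5, C5, Bb4, Ab4, each down a 2nd from the previous.
Statement 5 starts on Gb4 and keeps the same exact contour: Gb4 F4 D4.

Gb4 F4 D4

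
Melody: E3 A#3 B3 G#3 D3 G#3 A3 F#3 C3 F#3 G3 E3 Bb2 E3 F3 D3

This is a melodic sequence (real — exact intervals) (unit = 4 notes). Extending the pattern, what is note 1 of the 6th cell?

Grouping in 4s, the 1st note of each cell is E3, D3, C3, Bb2.
Carrying that down a 2nd forward: Ab2 → Gb2.

Gb2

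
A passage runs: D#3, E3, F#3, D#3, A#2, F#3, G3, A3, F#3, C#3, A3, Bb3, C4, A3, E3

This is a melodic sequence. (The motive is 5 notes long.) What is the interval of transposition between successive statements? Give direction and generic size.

up a 3rd

The 5-note cells begin on D#3, F#3, A3 — each up a 3rd from the last.
D#3 to F#3 is up a 3rd.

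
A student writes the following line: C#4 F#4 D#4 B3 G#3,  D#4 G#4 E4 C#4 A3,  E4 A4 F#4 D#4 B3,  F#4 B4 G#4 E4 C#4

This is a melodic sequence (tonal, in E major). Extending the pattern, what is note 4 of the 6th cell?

With 5-note cells, note 4 of each statement runs B3, C#4, D#4, E4.
Extending up a 2nd: F#4 → G#4.

G#4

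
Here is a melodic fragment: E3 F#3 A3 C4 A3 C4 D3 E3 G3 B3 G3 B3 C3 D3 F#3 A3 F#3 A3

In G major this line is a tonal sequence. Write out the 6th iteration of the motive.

Unit = 6 notes; the statements start on E3, D3, C3, moving down a 2nd each time.
Extending down a 2nd: B2 → A2 → G2.
Statement 6 starts on G2 and keeps the same diatonic contour: G2 A2 C3 E3 C3 E3.

G2 A2 C3 E3 C3 E3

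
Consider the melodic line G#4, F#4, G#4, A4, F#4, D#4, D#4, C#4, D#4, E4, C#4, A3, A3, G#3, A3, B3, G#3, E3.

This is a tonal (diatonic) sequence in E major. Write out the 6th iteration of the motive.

Unit = 6 notes; the statements start on G#4, D#4, A3, moving down a 4th each time.
Continuing the starts: E3 → B2 → F#2.
Statement 6 starts on F#2 and keeps the same diatonic contour: F#2 E2 F#2 G#2 E2 C#2.

F#2 E2 F#2 G#2 E2 C#2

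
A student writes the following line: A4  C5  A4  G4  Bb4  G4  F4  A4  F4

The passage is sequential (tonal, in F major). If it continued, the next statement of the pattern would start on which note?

E4

Unit = 3 notes; the statements start on A4, G4, F4, moving down a 2nd each time.
The next head, down a 2nd from F4, is E4.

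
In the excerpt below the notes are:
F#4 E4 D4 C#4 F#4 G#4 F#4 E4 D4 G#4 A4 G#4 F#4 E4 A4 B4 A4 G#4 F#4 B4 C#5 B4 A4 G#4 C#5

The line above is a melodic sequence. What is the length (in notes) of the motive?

5

There are 25 notes; a 5-note unit gives 5 cells:
F#4 E4 D4 C#4 F#4 | G#4 F#4 E4 D4 G#4 | A4 G#4 F#4 E4 A4 | B4 A4 G#4 F#4 B4 | C#5 B4 A4 G#4 C#5
That's a consistent up a 2nd shift per cell, and no other grouping gives one.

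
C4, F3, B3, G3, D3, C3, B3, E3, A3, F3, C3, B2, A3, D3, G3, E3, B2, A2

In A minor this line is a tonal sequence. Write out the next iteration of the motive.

G3 C3 F3 D3 A2 G2

Taking 6-note groups, the heads are C4, B3, A3: the pattern moves down a 2nd.
From G3 the diatonic shape gives G3 C3 F3 D3 A2 G2.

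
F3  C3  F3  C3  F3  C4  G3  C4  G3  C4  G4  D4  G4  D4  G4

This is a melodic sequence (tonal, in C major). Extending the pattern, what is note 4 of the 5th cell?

E5

Grouping in 5s, the 4th note of each cell is C3, G3, D4.
Carrying that up a 5th forward: A4 → E5.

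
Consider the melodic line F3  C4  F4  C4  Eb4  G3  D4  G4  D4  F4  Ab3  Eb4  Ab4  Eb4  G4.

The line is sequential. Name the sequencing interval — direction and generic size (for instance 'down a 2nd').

up a 2nd

Unit = 5 notes; the statements start on F3, G3, Ab3, moving up a 2nd each time.
From F3 to G3: up a 2nd.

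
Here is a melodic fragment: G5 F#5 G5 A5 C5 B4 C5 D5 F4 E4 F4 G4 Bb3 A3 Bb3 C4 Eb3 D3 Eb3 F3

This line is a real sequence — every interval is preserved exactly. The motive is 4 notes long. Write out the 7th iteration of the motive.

Db2 C2 Db2 Eb2

With a 4-note motive the entries are G5, C5, F4, Bb3, Eb3, each down a 5th from the previous.
Extending down a 5th: Ab2 → Db2.
Statement 7 starts on Db2 and keeps the same exact contour: Db2 C2 Db2 Eb2.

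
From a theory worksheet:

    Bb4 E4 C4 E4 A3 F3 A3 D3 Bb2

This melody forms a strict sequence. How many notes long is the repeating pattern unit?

3

There are 9 notes; a 3-note unit gives 3 cells:
Bb4 E4 C4 | E4 A3 F3 | A3 D3 Bb2
That's a consistent down a 5th shift per cell, and no other grouping gives one.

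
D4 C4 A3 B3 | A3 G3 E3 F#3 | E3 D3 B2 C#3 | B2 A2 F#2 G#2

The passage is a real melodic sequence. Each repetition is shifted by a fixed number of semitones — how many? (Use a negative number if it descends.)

-5

The 4-note cells begin on D4, A3, E3, B2 — each down a 4th from the last.
D4 to A3 spans -5 semitones.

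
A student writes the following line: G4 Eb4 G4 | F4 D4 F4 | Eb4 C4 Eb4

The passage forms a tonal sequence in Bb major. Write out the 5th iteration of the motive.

Unit = 3 notes; the statements start on G4, F4, Eb4, moving down a 2nd each time.
Continuing the starts: D4 → C4.
From C4 the diatonic shape gives C4 A3 C4.

C4 A3 C4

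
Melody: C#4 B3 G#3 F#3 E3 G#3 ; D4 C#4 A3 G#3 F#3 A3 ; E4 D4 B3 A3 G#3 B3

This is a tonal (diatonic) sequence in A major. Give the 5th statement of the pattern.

G#4 F#4 D4 C#4 B3 D4

With a 6-note motive the entries are C#4, D4, E4, each up a 2nd from the previous.
Extending up a 2nd: F#4 → G#4.
So cell 5 is G#4 F#4 D4 C#4 B3 D4.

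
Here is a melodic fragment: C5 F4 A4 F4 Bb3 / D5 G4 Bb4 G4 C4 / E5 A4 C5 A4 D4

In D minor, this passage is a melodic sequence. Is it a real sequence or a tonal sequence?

Every note is diatonic to D minor.
Cell 1 has +4 semitones from note 2 to 3, but cell 2 has +3 — the interval quality changes while the contour stays the same, which is the hallmark of a tonal sequence.

tonal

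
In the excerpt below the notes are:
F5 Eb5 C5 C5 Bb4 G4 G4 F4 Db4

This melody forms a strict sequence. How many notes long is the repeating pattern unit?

3

There are 9 notes; a 3-note unit gives 3 cells:
F5 Eb5 C5 | C5 Bb4 G4 | G4 F4 Db4
Every group is a transposition down a 4th of the one before; no shorter unit works.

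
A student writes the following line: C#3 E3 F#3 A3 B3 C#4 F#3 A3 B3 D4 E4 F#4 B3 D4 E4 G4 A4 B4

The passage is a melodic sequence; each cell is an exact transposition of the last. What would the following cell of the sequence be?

E4 G4 A4 C5 D5 E5

Taking 6-note groups, the heads are C#3, F#3, B3: the pattern moves up a 4th.
Statement 4 starts on E4 and keeps the same exact contour: E4 G4 A4 C5 D5 E5.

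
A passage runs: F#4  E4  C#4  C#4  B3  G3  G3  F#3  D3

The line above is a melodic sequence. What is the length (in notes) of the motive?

There are 9 notes; a 3-note unit gives 3 cells:
F#4 E4 C#4 | C#4 B3 G3 | G3 F#3 D3
Every group is a transposition down a 4th of the one before; no shorter unit works.

3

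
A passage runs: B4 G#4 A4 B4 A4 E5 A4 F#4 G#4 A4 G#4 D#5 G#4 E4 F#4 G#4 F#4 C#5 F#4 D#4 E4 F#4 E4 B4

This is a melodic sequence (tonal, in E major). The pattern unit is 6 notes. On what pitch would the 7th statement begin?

With a 6-note motive the entries are B4, A4, G#4, F#4, each down a 2nd from the previous.
Continuing: E4 → D#4 → C#4. Statement 7 starts on C#4.

C#4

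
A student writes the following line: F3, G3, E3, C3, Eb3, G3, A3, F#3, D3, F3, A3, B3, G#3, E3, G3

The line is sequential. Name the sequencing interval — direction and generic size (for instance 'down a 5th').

up a 2nd

The 5-note cells begin on F3, G3, A3 — each up a 2nd from the last.
F3 to G3 is up a 2nd.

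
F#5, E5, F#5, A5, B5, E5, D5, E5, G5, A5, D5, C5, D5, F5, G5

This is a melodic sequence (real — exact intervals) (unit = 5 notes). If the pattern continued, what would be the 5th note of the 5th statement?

With 5-note cells, note 5 of each statement runs B5, A5, G5.
Carrying that down a 2nd forward: F5 → Eb5.

Eb5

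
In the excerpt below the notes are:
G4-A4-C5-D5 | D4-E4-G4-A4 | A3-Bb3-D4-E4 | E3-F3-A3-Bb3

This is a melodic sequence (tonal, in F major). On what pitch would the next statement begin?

Bb2

Unit = 4 notes; the statements start on G4, D4, A3, E3, moving down a 4th each time.
One more step down a 4th gives Bb2.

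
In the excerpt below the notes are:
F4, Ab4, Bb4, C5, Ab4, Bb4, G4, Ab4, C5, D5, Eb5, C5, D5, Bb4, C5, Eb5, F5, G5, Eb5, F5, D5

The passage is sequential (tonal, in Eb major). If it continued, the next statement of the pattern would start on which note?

Eb5

Taking 7-note groups, the heads are F4, Ab4, C5: the pattern moves up a 3rd.
The next head, up a 3rd from C5, is Eb5.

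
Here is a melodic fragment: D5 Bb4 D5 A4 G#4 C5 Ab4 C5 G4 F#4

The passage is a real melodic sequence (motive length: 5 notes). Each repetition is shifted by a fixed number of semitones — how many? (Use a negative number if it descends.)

-2

Unit = 5 notes; the statements start on D5, C5, moving down a 2nd each time.
Counting half-steps from D5 to C5: -2.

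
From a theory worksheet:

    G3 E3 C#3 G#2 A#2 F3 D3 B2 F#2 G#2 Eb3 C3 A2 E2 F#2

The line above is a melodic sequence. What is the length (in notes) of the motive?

5

There are 15 notes; a 5-note unit gives 3 cells:
G3 E3 C#3 G#2 A#2 | F3 D3 B2 F#2 G#2 | Eb3 C3 A2 E2 F#2
Each cell is the previous one down a 2nd — so the unit is 5 notes.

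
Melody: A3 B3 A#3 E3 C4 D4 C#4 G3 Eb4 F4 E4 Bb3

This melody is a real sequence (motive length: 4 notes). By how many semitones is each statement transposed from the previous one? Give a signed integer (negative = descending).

3

With a 4-note motive the entries are A3, C4, Eb4, each up a 3rd from the previous.
Counting half-steps from A3 to C4: 3.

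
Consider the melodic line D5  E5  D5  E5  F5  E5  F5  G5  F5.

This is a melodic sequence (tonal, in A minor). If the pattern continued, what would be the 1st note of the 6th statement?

The unit is 3 notes. Position-1 pitches of the 3 shown cells: D5, E5, F5.
Carrying that up a 2nd forward: G5 → A5 → B5.

B5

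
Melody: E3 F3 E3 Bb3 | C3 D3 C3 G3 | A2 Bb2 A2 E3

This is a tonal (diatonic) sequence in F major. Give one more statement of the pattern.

F2 G2 F2 C3

Unit = 4 notes; the statements start on E3, C3, A2, moving down a 3rd each time.
Statement 4 starts on F2 and keeps the same diatonic contour: F2 G2 F2 C3.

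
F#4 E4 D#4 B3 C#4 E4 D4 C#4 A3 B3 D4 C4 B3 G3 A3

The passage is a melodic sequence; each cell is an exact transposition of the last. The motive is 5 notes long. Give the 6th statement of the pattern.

The 5-note cells begin on F#4, E4, D4 — each down a 2nd from the last.
Carrying on: C4 → Bb3 → Ab3.
From Ab3 the exact shape gives Ab3 Gb3 F3 Db3 Eb3.

Ab3 Gb3 F3 Db3 Eb3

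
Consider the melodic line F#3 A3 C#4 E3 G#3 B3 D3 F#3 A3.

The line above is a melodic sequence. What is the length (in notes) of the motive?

There are 9 notes; a 3-note unit gives 3 cells:
F#3 A3 C#4 | E3 G#3 B3 | D3 F#3 A3
Each cell is the previous one down a 2nd — so the unit is 3 notes.

3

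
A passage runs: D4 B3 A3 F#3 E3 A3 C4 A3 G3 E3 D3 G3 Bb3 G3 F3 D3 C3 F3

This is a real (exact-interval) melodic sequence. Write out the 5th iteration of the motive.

Gb3 Eb3 Db3 Bb2 Ab2 Db3

Unit = 6 notes; the statements start on D4, C4, Bb3, moving down a 2nd each time.
Carrying on: Ab3 → Gb3.
Statement 5 starts on Gb3 and keeps the same exact contour: Gb3 Eb3 Db3 Bb2 Ab2 Db3.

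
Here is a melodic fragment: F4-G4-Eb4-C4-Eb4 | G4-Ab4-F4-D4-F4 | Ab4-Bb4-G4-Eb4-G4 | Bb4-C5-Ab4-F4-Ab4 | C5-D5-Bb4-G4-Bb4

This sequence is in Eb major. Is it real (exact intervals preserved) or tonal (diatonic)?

tonal

Every note is diatonic to Eb major.
Cell 1 has +2 semitones from note 1 to 2, but cell 2 has +1 — the interval quality changes while the contour stays the same, which is the hallmark of a tonal sequence.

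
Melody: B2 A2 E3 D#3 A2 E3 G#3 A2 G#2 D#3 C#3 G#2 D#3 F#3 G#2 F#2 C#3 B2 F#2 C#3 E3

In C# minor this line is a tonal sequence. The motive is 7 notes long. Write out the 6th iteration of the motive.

D#2 C#2 G#2 F#2 C#2 G#2 B2

Taking 7-note groups, the heads are B2, A2, G#2: the pattern moves down a 2nd.
Continuing the starts: F#2 → E2 → D#2.
So cell 6 is D#2 C#2 G#2 F#2 C#2 G#2 B2.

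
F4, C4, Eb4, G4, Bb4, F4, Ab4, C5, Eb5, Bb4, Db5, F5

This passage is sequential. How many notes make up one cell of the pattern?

12 notes total. Splitting into 3 groups of 4:
F4 C4 Eb4 G4 | Bb4 F4 Ab4 C5 | Eb5 Bb4 Db5 F5
Every group is a transposition up a 4th of the one before; no shorter unit works.

4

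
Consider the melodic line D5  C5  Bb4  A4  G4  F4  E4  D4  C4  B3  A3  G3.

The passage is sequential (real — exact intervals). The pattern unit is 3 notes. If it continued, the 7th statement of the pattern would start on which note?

G#2

With a 3-note motive the entries are D5, A4, E4, B3, each down a 4th from the previous.
Extending the heads down a 4th: F#3 → C#3 → G#2.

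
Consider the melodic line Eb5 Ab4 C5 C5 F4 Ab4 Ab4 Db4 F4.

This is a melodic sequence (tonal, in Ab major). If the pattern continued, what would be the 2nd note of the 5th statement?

G3

Grouping in 3s, the 2nd note of each cell is Ab4, F4, Db4.
Carrying that down a 3rd forward: Bb3 → G3.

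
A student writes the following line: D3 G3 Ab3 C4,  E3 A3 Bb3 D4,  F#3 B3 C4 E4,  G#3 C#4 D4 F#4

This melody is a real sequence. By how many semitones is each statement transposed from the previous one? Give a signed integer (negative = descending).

2

The 4-note cells begin on D3, E3, F#3, G#3 — each up a 2nd from the last.
Counting half-steps from D3 to E3: 2.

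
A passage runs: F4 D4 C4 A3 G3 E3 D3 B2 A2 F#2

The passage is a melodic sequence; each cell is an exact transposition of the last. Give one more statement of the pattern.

With a 2-note motive the entries are F4, C4, G3, D3, A2, each down a 4th from the previous.
So cell 6 is E2 C#2.

E2 C#2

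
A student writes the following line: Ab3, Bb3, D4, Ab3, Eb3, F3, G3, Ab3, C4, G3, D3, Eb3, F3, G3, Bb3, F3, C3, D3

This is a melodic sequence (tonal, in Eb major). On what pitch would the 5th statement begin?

Unit = 6 notes; the statements start on Ab3, G3, F3, moving down a 2nd each time.
Extending the heads down a 2nd: Eb3 → D3.

D3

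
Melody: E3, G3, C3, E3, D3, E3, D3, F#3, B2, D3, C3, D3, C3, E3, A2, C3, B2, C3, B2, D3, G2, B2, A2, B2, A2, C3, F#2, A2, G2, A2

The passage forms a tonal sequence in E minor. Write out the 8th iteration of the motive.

E2 G2 C2 E2 D2 E2

With a 6-note motive the entries are E3, D3, C3, B2, A2, each down a 2nd from the previous.
Carrying on: G2 → F#2 → E2.
Statement 8 starts on E2 and keeps the same diatonic contour: E2 G2 C2 E2 D2 E2.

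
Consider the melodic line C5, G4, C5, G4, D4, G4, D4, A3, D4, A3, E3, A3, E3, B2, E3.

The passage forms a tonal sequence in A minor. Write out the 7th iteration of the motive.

The 3-note cells begin on C5, G4, D4, A3, E3 — each down a 4th from the last.
Carrying on: B2 → F2.
So cell 7 is F2 C2 F2.

F2 C2 F2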